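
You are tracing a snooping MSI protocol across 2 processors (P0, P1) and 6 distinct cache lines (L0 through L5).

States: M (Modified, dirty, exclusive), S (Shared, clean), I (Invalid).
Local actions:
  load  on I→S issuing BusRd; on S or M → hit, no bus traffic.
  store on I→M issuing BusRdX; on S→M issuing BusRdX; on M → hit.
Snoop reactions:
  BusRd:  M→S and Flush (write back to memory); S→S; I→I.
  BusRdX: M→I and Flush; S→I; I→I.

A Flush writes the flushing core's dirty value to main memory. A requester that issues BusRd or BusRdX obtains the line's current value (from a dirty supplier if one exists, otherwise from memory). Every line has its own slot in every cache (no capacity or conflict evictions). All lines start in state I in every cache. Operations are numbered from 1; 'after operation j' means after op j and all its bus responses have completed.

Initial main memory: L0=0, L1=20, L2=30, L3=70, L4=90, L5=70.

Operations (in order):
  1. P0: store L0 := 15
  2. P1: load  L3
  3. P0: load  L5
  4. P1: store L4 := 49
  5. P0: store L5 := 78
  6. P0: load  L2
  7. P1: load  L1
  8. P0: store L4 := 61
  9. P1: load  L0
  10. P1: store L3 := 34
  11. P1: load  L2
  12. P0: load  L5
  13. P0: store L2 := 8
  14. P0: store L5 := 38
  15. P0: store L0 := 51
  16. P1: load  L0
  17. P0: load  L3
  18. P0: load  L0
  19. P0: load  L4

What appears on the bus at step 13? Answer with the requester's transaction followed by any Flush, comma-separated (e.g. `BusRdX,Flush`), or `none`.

bus = BusRdX

step 1: P0: store L0 := 15  ⟶  MI  (L0)  txn=BusRdX  M[L0]=0
step 2: P1: load  L3  ⟶  IS  (L3)  txn=BusRd  M[L3]=70
step 3: P0: load  L5  ⟶  SI  (L5)  txn=BusRd  M[L5]=70
step 4: P1: store L4 := 49  ⟶  IM  (L4)  txn=BusRdX  M[L4]=90
step 5: P0: store L5 := 78  ⟶  MI  (L5)  txn=BusRdX  M[L5]=70
step 6: P0: load  L2  ⟶  SI  (L2)  txn=BusRd  M[L2]=30
step 7: P1: load  L1  ⟶  IS  (L1)  txn=BusRd  M[L1]=20
step 8: P0: store L4 := 61  ⟶  MI  (L4)  txn=BusRdX+Flush  M[L4]=49
step 9: P1: load  L0  ⟶  SS  (L0)  txn=BusRd+Flush  M[L0]=15
step 10: P1: store L3 := 34  ⟶  IM  (L3)  txn=BusRdX  M[L3]=70
step 11: P1: load  L2  ⟶  SS  (L2)  txn=BusRd  M[L2]=30
step 12: P0: load  L5  ⟶  MI  (L5)  txn=∅  M[L5]=70
step 13: P0: store L2 := 8  ⟶  MI  (L2)  txn=BusRdX  M[L2]=30
step 14: P0: store L5 := 38  ⟶  MI  (L5)  txn=∅  M[L5]=70
step 15: P0: store L0 := 51  ⟶  MI  (L0)  txn=BusRdX  M[L0]=15
step 16: P1: load  L0  ⟶  SS  (L0)  txn=BusRd+Flush  M[L0]=51
step 17: P0: load  L3  ⟶  SS  (L3)  txn=BusRd+Flush  M[L3]=34
step 18: P0: load  L0  ⟶  SS  (L0)  txn=∅  M[L0]=51
step 19: P0: load  L4  ⟶  MI  (L4)  txn=∅  M[L4]=49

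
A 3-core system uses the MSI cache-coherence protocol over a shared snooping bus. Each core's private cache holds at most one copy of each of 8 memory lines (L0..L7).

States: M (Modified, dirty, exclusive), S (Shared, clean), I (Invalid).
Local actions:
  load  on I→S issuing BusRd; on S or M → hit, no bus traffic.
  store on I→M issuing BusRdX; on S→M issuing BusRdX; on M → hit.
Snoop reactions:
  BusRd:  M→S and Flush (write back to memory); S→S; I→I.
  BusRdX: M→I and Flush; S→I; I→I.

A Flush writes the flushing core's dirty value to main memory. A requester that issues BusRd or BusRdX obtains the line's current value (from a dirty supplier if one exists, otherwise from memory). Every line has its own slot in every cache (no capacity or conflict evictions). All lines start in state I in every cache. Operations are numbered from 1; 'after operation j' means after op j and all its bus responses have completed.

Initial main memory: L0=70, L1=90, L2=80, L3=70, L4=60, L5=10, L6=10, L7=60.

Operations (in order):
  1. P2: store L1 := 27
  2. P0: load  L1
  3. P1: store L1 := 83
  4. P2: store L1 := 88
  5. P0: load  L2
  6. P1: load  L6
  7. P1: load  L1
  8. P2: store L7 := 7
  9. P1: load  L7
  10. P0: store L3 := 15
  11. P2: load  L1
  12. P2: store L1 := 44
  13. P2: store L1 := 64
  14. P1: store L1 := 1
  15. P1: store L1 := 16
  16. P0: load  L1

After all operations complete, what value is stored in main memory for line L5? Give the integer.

memory[L5] = 10

  op1 P2: store L1 := 27 → I/I/M on L1; bus BusRdX; mem=90
  op2 P0: load  L1 → S/I/S on L1; bus BusRd Flush; mem=27
  op3 P1: store L1 := 83 → I/M/I on L1; bus BusRdX; mem=27
  op4 P2: store L1 := 88 → I/I/M on L1; bus BusRdX Flush; mem=83
  op5 P0: load  L2 → S/I/I on L2; bus BusRd; mem=80
  op6 P1: load  L6 → I/S/I on L6; bus BusRd; mem=10
  op7 P1: load  L1 → I/S/S on L1; bus BusRd Flush; mem=88
  op8 P2: store L7 := 7 → I/I/M on L7; bus BusRdX; mem=60
  op9 P1: load  L7 → I/S/S on L7; bus BusRd Flush; mem=7
  op10 P0: store L3 := 15 → M/I/I on L3; bus BusRdX; mem=70
  op11 P2: load  L1 → I/S/S on L1; bus (none); mem=88
  op12 P2: store L1 := 44 → I/I/M on L1; bus BusRdX; mem=88
  op13 P2: store L1 := 64 → I/I/M on L1; bus (none); mem=88
  op14 P1: store L1 := 1 → I/M/I on L1; bus BusRdX Flush; mem=64
  op15 P1: store L1 := 16 → I/M/I on L1; bus (none); mem=64
  op16 P0: load  L1 → S/S/I on L1; bus BusRd Flush; mem=16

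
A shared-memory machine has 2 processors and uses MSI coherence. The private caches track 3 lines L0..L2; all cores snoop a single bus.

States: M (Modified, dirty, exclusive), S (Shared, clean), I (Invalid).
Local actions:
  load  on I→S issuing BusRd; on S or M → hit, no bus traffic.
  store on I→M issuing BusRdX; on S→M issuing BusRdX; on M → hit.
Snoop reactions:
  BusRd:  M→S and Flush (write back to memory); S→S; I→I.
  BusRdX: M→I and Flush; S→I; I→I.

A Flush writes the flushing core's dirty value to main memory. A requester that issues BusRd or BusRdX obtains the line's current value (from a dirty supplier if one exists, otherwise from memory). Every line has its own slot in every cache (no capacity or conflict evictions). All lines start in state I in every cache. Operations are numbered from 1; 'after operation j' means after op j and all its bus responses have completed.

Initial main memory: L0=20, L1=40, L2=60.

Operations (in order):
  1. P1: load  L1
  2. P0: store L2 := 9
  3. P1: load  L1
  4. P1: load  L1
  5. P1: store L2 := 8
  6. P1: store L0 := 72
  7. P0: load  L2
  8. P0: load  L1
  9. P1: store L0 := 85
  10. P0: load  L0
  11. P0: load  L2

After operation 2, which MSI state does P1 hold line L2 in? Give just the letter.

  op1 P1: load  L1 → I/S on L1; bus BusRd; mem=40
  op2 P0: store L2 := 9 → M/I on L2; bus BusRdX; mem=60
  op3 P1: load  L1 → I/S on L1; bus (none); mem=40
  op4 P1: load  L1 → I/S on L1; bus (none); mem=40
  op5 P1: store L2 := 8 → I/M on L2; bus BusRdX Flush; mem=9
  op6 P1: store L0 := 72 → I/M on L0; bus BusRdX; mem=20
  op7 P0: load  L2 → S/S on L2; bus BusRd Flush; mem=8
  op8 P0: load  L1 → S/S on L1; bus BusRd; mem=40
  op9 P1: store L0 := 85 → I/M on L0; bus (none); mem=20
  op10 P0: load  L0 → S/S on L0; bus BusRd Flush; mem=85
  op11 P0: load  L2 → S/S on L2; bus (none); mem=8

state = I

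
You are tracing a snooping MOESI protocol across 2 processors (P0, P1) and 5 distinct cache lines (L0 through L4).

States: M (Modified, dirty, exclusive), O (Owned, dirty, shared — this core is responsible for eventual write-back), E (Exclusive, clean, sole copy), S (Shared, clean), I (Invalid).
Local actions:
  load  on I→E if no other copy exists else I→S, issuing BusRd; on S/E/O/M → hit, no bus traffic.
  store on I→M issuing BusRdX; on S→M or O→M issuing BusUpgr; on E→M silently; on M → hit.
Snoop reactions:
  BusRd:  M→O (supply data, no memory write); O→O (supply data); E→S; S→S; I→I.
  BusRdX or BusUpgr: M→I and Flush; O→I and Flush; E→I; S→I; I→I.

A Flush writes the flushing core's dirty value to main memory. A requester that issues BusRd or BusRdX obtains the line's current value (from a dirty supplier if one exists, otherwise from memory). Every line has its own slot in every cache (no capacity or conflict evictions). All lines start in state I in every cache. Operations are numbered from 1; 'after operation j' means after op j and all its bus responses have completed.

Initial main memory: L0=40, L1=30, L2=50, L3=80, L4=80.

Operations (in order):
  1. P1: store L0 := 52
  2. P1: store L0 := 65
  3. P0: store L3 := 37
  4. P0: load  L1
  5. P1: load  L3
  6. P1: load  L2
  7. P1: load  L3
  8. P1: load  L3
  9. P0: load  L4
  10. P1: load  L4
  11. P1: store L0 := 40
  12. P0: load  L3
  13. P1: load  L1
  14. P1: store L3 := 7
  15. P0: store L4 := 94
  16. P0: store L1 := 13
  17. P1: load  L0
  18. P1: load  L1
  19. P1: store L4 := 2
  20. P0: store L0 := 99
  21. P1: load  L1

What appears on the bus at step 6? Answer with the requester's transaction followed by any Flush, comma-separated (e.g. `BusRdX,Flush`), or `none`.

bus = BusRd

  op1 P1: store L0 := 52 → I/M on L0; bus BusRdX; mem=40
  op2 P1: store L0 := 65 → I/M on L0; bus (none); mem=40
  op3 P0: store L3 := 37 → M/I on L3; bus BusRdX; mem=80
  op4 P0: load  L1 → E/I on L1; bus BusRd; mem=30
  op5 P1: load  L3 → O/S on L3; bus BusRd; mem=80
  op6 P1: load  L2 → I/E on L2; bus BusRd; mem=50
  op7 P1: load  L3 → O/S on L3; bus (none); mem=80
  op8 P1: load  L3 → O/S on L3; bus (none); mem=80
  op9 P0: load  L4 → E/I on L4; bus BusRd; mem=80
  op10 P1: load  L4 → S/S on L4; bus BusRd; mem=80
  op11 P1: store L0 := 40 → I/M on L0; bus (none); mem=40
  op12 P0: load  L3 → O/S on L3; bus (none); mem=80
  op13 P1: load  L1 → S/S on L1; bus BusRd; mem=30
  op14 P1: store L3 := 7 → I/M on L3; bus BusUpgr Flush; mem=37
  op15 P0: store L4 := 94 → M/I on L4; bus BusUpgr; mem=80
  op16 P0: store L1 := 13 → M/I on L1; bus BusUpgr; mem=30
  op17 P1: load  L0 → I/M on L0; bus (none); mem=40
  op18 P1: load  L1 → O/S on L1; bus BusRd; mem=30
  op19 P1: store L4 := 2 → I/M on L4; bus BusRdX Flush; mem=94
  op20 P0: store L0 := 99 → M/I on L0; bus BusRdX Flush; mem=40
  op21 P1: load  L1 → O/S on L1; bus (none); mem=30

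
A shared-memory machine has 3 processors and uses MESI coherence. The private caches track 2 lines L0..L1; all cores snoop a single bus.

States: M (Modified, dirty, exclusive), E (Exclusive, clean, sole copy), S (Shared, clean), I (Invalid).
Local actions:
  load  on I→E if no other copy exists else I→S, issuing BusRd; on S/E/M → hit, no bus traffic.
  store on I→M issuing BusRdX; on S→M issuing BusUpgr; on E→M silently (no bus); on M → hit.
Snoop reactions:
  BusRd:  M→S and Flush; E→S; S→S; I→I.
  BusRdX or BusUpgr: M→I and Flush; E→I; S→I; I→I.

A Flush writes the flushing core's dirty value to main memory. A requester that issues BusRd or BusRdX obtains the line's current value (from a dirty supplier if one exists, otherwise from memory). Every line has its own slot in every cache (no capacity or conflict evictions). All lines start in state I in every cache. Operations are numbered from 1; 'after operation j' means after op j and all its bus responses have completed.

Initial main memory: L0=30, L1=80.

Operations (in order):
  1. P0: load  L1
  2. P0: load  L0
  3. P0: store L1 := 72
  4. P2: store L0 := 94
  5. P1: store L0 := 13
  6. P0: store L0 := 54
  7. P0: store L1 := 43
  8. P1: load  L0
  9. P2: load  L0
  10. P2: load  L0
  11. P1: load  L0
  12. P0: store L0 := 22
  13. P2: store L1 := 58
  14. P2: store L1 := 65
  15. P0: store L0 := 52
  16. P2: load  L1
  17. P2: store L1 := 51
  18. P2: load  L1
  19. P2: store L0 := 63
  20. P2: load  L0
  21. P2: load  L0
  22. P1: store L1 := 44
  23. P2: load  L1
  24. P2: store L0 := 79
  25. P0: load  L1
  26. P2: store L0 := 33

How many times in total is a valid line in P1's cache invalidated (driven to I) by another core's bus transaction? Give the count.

step 1: P0: load  L1  ⟶  EII  (L1)  txn=BusRd  M[L1]=80
step 2: P0: load  L0  ⟶  EII  (L0)  txn=BusRd  M[L0]=30
step 3: P0: store L1 := 72  ⟶  MII  (L1)  txn=∅  M[L1]=80
step 4: P2: store L0 := 94  ⟶  IIM  (L0)  txn=BusRdX  M[L0]=30
step 5: P1: store L0 := 13  ⟶  IMI  (L0)  txn=BusRdX+Flush  M[L0]=94
step 6: P0: store L0 := 54  ⟶  MII  (L0)  txn=BusRdX+Flush  M[L0]=13
step 7: P0: store L1 := 43  ⟶  MII  (L1)  txn=∅  M[L1]=80
step 8: P1: load  L0  ⟶  SSI  (L0)  txn=BusRd+Flush  M[L0]=54
step 9: P2: load  L0  ⟶  SSS  (L0)  txn=BusRd  M[L0]=54
step 10: P2: load  L0  ⟶  SSS  (L0)  txn=∅  M[L0]=54
step 11: P1: load  L0  ⟶  SSS  (L0)  txn=∅  M[L0]=54
step 12: P0: store L0 := 22  ⟶  MII  (L0)  txn=BusUpgr  M[L0]=54
step 13: P2: store L1 := 58  ⟶  IIM  (L1)  txn=BusRdX+Flush  M[L1]=43
step 14: P2: store L1 := 65  ⟶  IIM  (L1)  txn=∅  M[L1]=43
step 15: P0: store L0 := 52  ⟶  MII  (L0)  txn=∅  M[L0]=54
step 16: P2: load  L1  ⟶  IIM  (L1)  txn=∅  M[L1]=43
step 17: P2: store L1 := 51  ⟶  IIM  (L1)  txn=∅  M[L1]=43
step 18: P2: load  L1  ⟶  IIM  (L1)  txn=∅  M[L1]=43
step 19: P2: store L0 := 63  ⟶  IIM  (L0)  txn=BusRdX+Flush  M[L0]=52
step 20: P2: load  L0  ⟶  IIM  (L0)  txn=∅  M[L0]=52
step 21: P2: load  L0  ⟶  IIM  (L0)  txn=∅  M[L0]=52
step 22: P1: store L1 := 44  ⟶  IMI  (L1)  txn=BusRdX+Flush  M[L1]=51
step 23: P2: load  L1  ⟶  ISS  (L1)  txn=BusRd+Flush  M[L1]=44
step 24: P2: store L0 := 79  ⟶  IIM  (L0)  txn=∅  M[L0]=52
step 25: P0: load  L1  ⟶  SSS  (L1)  txn=BusRd  M[L1]=44
step 26: P2: store L0 := 33  ⟶  IIM  (L0)  txn=∅  M[L0]=52

invalidations = 2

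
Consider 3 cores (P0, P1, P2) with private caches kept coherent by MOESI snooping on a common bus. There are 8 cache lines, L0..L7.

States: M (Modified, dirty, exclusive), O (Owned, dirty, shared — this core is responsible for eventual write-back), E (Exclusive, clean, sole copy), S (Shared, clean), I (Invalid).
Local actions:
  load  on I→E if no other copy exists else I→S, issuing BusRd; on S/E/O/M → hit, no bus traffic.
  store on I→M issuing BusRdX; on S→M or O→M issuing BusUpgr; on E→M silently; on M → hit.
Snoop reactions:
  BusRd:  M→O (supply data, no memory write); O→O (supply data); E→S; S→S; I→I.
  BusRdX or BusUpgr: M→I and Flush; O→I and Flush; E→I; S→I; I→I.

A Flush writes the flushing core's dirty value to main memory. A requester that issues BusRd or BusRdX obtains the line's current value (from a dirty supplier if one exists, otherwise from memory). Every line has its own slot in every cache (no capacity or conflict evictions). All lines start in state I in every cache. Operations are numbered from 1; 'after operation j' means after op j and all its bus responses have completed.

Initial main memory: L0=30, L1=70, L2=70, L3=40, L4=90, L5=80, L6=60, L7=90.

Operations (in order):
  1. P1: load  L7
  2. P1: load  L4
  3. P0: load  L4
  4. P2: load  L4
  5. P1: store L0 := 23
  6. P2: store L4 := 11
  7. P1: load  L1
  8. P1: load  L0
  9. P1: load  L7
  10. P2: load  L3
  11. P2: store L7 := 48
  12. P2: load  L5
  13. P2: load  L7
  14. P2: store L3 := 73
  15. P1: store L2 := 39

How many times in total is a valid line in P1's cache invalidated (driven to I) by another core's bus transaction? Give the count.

[1] P1: load  L7 | P0:I, P1:E(90), P2:I | bus: BusRd
[2] P1: load  L4 | P0:I, P1:E(90), P2:I | bus: BusRd
[3] P0: load  L4 | P0:S(90), P1:S(90), P2:I | bus: BusRd
[4] P2: load  L4 | P0:S(90), P1:S(90), P2:S(90) | bus: BusRd
[5] P1: store L0 := 23 | P0:I, P1:M(23), P2:I | bus: BusRdX
[6] P2: store L4 := 11 | P0:I, P1:I, P2:M(11) | bus: BusUpgr
[7] P1: load  L1 | P0:I, P1:E(70), P2:I | bus: BusRd
[8] P1: load  L0 | P0:I, P1:M(23), P2:I | bus: none
[9] P1: load  L7 | P0:I, P1:E(90), P2:I | bus: none
[10] P2: load  L3 | P0:I, P1:I, P2:E(40) | bus: BusRd
[11] P2: store L7 := 48 | P0:I, P1:I, P2:M(48) | bus: BusRdX
[12] P2: load  L5 | P0:I, P1:I, P2:E(80) | bus: BusRd
[13] P2: load  L7 | P0:I, P1:I, P2:M(48) | bus: none
[14] P2: store L3 := 73 | P0:I, P1:I, P2:M(73) | bus: none
[15] P1: store L2 := 39 | P0:I, P1:M(39), P2:I | bus: BusRdX

invalidations = 2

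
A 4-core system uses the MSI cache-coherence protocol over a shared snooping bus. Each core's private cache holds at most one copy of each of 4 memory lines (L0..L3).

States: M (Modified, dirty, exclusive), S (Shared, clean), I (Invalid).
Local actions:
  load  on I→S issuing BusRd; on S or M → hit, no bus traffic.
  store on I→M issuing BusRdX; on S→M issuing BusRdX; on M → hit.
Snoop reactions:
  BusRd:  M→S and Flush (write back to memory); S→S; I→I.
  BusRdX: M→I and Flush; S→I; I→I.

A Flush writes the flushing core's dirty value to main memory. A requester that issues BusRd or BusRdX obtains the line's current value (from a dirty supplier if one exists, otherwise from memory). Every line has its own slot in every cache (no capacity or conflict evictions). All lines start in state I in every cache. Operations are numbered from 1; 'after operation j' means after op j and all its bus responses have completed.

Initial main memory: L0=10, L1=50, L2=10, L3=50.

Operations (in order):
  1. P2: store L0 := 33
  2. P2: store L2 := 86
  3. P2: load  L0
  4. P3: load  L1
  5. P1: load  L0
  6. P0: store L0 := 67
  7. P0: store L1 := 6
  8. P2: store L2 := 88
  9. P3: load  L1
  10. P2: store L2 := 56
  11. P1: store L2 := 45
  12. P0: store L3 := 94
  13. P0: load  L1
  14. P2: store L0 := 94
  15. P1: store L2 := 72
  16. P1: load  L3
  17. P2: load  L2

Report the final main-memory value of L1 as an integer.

  op1 P2: store L0 := 33 → I/I/M/I on L0; bus BusRdX; mem=10
  op2 P2: store L2 := 86 → I/I/M/I on L2; bus BusRdX; mem=10
  op3 P2: load  L0 → I/I/M/I on L0; bus (none); mem=10
  op4 P3: load  L1 → I/I/I/S on L1; bus BusRd; mem=50
  op5 P1: load  L0 → I/S/S/I on L0; bus BusRd Flush; mem=33
  op6 P0: store L0 := 67 → M/I/I/I on L0; bus BusRdX; mem=33
  op7 P0: store L1 := 6 → M/I/I/I on L1; bus BusRdX; mem=50
  op8 P2: store L2 := 88 → I/I/M/I on L2; bus (none); mem=10
  op9 P3: load  L1 → S/I/I/S on L1; bus BusRd Flush; mem=6
  op10 P2: store L2 := 56 → I/I/M/I on L2; bus (none); mem=10
  op11 P1: store L2 := 45 → I/M/I/I on L2; bus BusRdX Flush; mem=56
  op12 P0: store L3 := 94 → M/I/I/I on L3; bus BusRdX; mem=50
  op13 P0: load  L1 → S/I/I/S on L1; bus (none); mem=6
  op14 P2: store L0 := 94 → I/I/M/I on L0; bus BusRdX Flush; mem=67
  op15 P1: store L2 := 72 → I/M/I/I on L2; bus (none); mem=56
  op16 P1: load  L3 → S/S/I/I on L3; bus BusRd Flush; mem=94
  op17 P2: load  L2 → I/S/S/I on L2; bus BusRd Flush; mem=72

memory[L1] = 6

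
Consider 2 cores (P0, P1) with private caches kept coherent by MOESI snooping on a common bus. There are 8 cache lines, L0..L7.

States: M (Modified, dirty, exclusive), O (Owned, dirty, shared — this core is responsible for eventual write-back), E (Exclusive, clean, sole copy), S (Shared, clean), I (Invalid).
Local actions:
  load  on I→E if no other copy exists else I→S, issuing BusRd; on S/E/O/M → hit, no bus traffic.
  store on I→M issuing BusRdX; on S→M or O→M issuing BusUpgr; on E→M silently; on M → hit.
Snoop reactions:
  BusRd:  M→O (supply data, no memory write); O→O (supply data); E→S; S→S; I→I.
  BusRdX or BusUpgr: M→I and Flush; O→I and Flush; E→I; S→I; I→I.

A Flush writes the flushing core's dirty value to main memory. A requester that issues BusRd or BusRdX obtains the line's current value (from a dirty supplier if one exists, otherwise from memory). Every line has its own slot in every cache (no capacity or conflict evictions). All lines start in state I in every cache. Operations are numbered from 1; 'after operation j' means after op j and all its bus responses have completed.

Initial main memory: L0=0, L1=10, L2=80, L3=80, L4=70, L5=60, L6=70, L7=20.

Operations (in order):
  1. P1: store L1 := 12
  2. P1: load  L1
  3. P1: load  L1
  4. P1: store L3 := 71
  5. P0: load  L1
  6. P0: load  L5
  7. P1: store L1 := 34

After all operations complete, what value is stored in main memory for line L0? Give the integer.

step 1: P1: store L1 := 12  ⟶  IM  (L1)  txn=BusRdX  M[L1]=10
step 2: P1: load  L1  ⟶  IM  (L1)  txn=∅  M[L1]=10
step 3: P1: load  L1  ⟶  IM  (L1)  txn=∅  M[L1]=10
step 4: P1: store L3 := 71  ⟶  IM  (L3)  txn=BusRdX  M[L3]=80
step 5: P0: load  L1  ⟶  SO  (L1)  txn=BusRd  M[L1]=10
step 6: P0: load  L5  ⟶  EI  (L5)  txn=BusRd  M[L5]=60
step 7: P1: store L1 := 34  ⟶  IM  (L1)  txn=BusUpgr  M[L1]=10

memory[L0] = 0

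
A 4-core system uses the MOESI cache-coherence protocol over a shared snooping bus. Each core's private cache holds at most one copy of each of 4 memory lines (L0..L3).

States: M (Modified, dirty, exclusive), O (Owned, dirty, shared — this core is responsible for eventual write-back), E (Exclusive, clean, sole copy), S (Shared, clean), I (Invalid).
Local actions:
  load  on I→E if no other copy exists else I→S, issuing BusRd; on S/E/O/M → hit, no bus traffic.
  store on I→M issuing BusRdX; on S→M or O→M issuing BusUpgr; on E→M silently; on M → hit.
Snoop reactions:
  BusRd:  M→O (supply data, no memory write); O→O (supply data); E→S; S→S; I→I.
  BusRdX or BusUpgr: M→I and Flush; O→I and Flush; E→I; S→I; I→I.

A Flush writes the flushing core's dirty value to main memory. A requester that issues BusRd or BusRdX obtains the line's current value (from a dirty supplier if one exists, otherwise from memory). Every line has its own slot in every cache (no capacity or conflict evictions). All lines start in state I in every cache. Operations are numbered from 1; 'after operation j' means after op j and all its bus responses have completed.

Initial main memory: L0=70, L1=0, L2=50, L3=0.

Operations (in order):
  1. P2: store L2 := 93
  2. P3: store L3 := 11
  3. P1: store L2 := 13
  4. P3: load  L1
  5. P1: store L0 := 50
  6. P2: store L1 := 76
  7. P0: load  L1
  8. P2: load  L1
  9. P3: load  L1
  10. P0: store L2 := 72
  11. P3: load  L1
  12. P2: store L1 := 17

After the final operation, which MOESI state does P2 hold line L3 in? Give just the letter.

state = I

  op1 P2: store L2 := 93 → I/I/M/I on L2; bus BusRdX; mem=50
  op2 P3: store L3 := 11 → I/I/I/M on L3; bus BusRdX; mem=0
  op3 P1: store L2 := 13 → I/M/I/I on L2; bus BusRdX Flush; mem=93
  op4 P3: load  L1 → I/I/I/E on L1; bus BusRd; mem=0
  op5 P1: store L0 := 50 → I/M/I/I on L0; bus BusRdX; mem=70
  op6 P2: store L1 := 76 → I/I/M/I on L1; bus BusRdX; mem=0
  op7 P0: load  L1 → S/I/O/I on L1; bus BusRd; mem=0
  op8 P2: load  L1 → S/I/O/I on L1; bus (none); mem=0
  op9 P3: load  L1 → S/I/O/S on L1; bus BusRd; mem=0
  op10 P0: store L2 := 72 → M/I/I/I on L2; bus BusRdX Flush; mem=13
  op11 P3: load  L1 → S/I/O/S on L1; bus (none); mem=0
  op12 P2: store L1 := 17 → I/I/M/I on L1; bus BusUpgr; mem=0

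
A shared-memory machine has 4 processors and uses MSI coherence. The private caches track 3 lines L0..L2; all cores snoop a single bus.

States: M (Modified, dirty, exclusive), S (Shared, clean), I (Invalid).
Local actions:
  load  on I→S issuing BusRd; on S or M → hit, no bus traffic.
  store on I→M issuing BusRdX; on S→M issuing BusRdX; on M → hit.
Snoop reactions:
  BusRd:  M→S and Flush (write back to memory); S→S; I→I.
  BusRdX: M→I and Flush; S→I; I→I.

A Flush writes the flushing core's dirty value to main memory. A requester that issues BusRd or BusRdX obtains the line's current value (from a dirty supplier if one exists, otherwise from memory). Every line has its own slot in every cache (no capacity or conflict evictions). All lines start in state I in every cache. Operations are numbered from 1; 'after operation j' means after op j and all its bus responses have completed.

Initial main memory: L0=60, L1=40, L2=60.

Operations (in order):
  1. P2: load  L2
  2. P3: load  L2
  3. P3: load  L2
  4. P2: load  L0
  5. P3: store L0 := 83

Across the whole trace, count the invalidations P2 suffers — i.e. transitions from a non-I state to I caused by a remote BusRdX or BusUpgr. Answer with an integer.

invalidations = 1

[1] P2: load  L2 | P0:I, P1:I, P2:S(60), P3:I | bus: BusRd
[2] P3: load  L2 | P0:I, P1:I, P2:S(60), P3:S(60) | bus: BusRd
[3] P3: load  L2 | P0:I, P1:I, P2:S(60), P3:S(60) | bus: none
[4] P2: load  L0 | P0:I, P1:I, P2:S(60), P3:I | bus: BusRd
[5] P3: store L0 := 83 | P0:I, P1:I, P2:I, P3:M(83) | bus: BusRdX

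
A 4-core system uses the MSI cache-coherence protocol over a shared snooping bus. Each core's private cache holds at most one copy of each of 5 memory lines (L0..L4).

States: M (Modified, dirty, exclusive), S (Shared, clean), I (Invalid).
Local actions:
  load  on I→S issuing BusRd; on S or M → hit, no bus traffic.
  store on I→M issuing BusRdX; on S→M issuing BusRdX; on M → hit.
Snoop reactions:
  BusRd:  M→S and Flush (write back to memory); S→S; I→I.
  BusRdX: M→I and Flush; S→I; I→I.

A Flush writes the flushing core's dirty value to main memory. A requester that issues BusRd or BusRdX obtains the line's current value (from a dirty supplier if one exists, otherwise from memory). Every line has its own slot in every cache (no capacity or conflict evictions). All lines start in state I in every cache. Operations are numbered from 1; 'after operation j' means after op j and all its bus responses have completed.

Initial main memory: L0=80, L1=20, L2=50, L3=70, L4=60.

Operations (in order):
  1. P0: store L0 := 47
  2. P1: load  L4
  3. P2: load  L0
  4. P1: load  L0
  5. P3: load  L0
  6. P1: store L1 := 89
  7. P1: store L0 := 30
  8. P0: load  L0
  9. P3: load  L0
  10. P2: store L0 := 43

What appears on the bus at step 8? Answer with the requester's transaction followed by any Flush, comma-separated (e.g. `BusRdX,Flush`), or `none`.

  op1 P0: store L0 := 47 → M/I/I/I on L0; bus BusRdX; mem=80
  op2 P1: load  L4 → I/S/I/I on L4; bus BusRd; mem=60
  op3 P2: load  L0 → S/I/S/I on L0; bus BusRd Flush; mem=47
  op4 P1: load  L0 → S/S/S/I on L0; bus BusRd; mem=47
  op5 P3: load  L0 → S/S/S/S on L0; bus BusRd; mem=47
  op6 P1: store L1 := 89 → I/M/I/I on L1; bus BusRdX; mem=20
  op7 P1: store L0 := 30 → I/M/I/I on L0; bus BusRdX; mem=47
  op8 P0: load  L0 → S/S/I/I on L0; bus BusRd Flush; mem=30
  op9 P3: load  L0 → S/S/I/S on L0; bus BusRd; mem=30
  op10 P2: store L0 := 43 → I/I/M/I on L0; bus BusRdX; mem=30

bus = BusRd,Flush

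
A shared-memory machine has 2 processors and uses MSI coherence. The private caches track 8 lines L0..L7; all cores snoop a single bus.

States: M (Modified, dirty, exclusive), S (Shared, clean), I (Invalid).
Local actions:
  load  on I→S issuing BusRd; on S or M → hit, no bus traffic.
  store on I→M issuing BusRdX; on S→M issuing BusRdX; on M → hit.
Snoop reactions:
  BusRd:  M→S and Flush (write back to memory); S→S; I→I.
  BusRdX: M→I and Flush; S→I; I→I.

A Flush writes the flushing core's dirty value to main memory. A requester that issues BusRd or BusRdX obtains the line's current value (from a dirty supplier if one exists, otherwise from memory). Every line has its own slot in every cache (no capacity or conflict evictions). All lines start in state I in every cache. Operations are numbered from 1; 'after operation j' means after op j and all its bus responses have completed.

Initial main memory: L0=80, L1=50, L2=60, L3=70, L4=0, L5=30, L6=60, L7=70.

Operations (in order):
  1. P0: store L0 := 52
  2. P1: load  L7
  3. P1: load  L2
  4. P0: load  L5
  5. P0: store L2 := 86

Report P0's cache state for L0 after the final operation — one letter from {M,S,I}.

state = M

[1] P0: store L0 := 52 | P0:M(52), P1:I | bus: BusRdX
[2] P1: load  L7 | P0:I, P1:S(70) | bus: BusRd
[3] P1: load  L2 | P0:I, P1:S(60) | bus: BusRd
[4] P0: load  L5 | P0:S(30), P1:I | bus: BusRd
[5] P0: store L2 := 86 | P0:M(86), P1:I | bus: BusRdX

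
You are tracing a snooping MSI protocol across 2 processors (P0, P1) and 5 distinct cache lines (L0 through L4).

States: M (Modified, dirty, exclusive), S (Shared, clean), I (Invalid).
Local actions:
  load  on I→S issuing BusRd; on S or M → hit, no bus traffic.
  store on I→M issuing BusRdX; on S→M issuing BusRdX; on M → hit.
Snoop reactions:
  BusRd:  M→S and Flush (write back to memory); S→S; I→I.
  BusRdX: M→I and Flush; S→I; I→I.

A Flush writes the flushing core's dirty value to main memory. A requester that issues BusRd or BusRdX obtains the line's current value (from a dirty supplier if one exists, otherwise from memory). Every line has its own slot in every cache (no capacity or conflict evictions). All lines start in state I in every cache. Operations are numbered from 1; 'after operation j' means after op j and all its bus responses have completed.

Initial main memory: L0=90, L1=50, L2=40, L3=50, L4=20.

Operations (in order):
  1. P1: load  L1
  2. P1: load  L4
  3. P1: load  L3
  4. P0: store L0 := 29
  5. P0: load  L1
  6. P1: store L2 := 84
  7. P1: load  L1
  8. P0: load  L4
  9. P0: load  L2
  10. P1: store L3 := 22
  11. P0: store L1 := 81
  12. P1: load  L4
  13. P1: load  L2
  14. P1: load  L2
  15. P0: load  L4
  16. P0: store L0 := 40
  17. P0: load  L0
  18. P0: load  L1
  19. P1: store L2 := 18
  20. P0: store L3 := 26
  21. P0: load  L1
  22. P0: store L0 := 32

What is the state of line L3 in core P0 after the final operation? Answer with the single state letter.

state = M

1. P1: load  L1  bus=[BusRd]  L1: P0=I P1=S  mem[L1]=50
2. P1: load  L4  bus=[BusRd]  L4: P0=I P1=S  mem[L4]=20
3. P1: load  L3  bus=[BusRd]  L3: P0=I P1=S  mem[L3]=50
4. P0: store L0 := 29  bus=[BusRdX]  L0: P0=M P1=I  mem[L0]=90
5. P0: load  L1  bus=[BusRd]  L1: P0=S P1=S  mem[L1]=50
6. P1: store L2 := 84  bus=[BusRdX]  L2: P0=I P1=M  mem[L2]=40
7. P1: load  L1  bus=[-]  L1: P0=S P1=S  mem[L1]=50
8. P0: load  L4  bus=[BusRd]  L4: P0=S P1=S  mem[L4]=20
9. P0: load  L2  bus=[BusRd,Flush]  L2: P0=S P1=S  mem[L2]=84
10. P1: store L3 := 22  bus=[BusRdX]  L3: P0=I P1=M  mem[L3]=50
11. P0: store L1 := 81  bus=[BusRdX]  L1: P0=M P1=I  mem[L1]=50
12. P1: load  L4  bus=[-]  L4: P0=S P1=S  mem[L4]=20
13. P1: load  L2  bus=[-]  L2: P0=S P1=S  mem[L2]=84
14. P1: load  L2  bus=[-]  L2: P0=S P1=S  mem[L2]=84
15. P0: load  L4  bus=[-]  L4: P0=S P1=S  mem[L4]=20
16. P0: store L0 := 40  bus=[-]  L0: P0=M P1=I  mem[L0]=90
17. P0: load  L0  bus=[-]  L0: P0=M P1=I  mem[L0]=90
18. P0: load  L1  bus=[-]  L1: P0=M P1=I  mem[L1]=50
19. P1: store L2 := 18  bus=[BusRdX]  L2: P0=I P1=M  mem[L2]=84
20. P0: store L3 := 26  bus=[BusRdX,Flush]  L3: P0=M P1=I  mem[L3]=22
21. P0: load  L1  bus=[-]  L1: P0=M P1=I  mem[L1]=50
22. P0: store L0 := 32  bus=[-]  L0: P0=M P1=I  mem[L0]=90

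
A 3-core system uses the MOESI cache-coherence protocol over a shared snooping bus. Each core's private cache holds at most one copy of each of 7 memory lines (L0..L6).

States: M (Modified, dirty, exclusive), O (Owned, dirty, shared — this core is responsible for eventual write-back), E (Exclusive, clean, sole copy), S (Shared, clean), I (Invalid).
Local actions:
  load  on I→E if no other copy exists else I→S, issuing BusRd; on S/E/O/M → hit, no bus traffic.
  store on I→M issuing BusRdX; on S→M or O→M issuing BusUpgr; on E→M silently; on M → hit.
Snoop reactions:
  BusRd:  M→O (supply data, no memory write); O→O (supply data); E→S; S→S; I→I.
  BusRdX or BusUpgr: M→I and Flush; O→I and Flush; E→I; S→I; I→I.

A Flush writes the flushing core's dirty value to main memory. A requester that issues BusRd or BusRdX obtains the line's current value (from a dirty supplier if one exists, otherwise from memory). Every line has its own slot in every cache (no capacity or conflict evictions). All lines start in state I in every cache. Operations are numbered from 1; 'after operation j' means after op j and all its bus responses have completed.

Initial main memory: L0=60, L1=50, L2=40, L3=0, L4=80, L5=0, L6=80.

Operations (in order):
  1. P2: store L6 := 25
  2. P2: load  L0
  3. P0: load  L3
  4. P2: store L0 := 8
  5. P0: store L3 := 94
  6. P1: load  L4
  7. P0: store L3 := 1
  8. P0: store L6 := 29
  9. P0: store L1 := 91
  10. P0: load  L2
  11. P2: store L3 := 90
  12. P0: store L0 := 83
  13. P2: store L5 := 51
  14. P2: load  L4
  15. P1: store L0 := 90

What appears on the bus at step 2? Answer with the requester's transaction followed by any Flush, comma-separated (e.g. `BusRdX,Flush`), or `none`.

bus = BusRd

[1] P2: store L6 := 25 | P0:I, P1:I, P2:M(25) | bus: BusRdX
[2] P2: load  L0 | P0:I, P1:I, P2:E(60) | bus: BusRd
[3] P0: load  L3 | P0:E(0), P1:I, P2:I | bus: BusRd
[4] P2: store L0 := 8 | P0:I, P1:I, P2:M(8) | bus: none
[5] P0: store L3 := 94 | P0:M(94), P1:I, P2:I | bus: none
[6] P1: load  L4 | P0:I, P1:E(80), P2:I | bus: BusRd
[7] P0: store L3 := 1 | P0:M(1), P1:I, P2:I | bus: none
[8] P0: store L6 := 29 | P0:M(29), P1:I, P2:I | bus: BusRdX,Flush
[9] P0: store L1 := 91 | P0:M(91), P1:I, P2:I | bus: BusRdX
[10] P0: load  L2 | P0:E(40), P1:I, P2:I | bus: BusRd
[11] P2: store L3 := 90 | P0:I, P1:I, P2:M(90) | bus: BusRdX,Flush
[12] P0: store L0 := 83 | P0:M(83), P1:I, P2:I | bus: BusRdX,Flush
[13] P2: store L5 := 51 | P0:I, P1:I, P2:M(51) | bus: BusRdX
[14] P2: load  L4 | P0:I, P1:S(80), P2:S(80) | bus: BusRd
[15] P1: store L0 := 90 | P0:I, P1:M(90), P2:I | bus: BusRdX,Flush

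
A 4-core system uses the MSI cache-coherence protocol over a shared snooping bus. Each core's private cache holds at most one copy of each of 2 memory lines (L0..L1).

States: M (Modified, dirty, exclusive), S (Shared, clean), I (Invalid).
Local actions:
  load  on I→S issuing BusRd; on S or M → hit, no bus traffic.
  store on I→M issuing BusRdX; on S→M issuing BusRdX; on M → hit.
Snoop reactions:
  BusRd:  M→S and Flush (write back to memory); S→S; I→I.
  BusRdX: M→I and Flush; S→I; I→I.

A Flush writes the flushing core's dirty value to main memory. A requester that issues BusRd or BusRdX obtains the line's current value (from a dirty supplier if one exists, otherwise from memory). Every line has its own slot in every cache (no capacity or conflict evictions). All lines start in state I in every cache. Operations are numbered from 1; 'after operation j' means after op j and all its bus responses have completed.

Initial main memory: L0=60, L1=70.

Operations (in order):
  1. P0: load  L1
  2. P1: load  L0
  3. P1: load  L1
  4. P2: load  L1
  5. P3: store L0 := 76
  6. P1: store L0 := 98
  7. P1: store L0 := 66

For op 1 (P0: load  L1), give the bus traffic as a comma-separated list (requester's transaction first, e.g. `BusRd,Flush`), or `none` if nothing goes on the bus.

bus = BusRd

step 1: P0: load  L1  ⟶  SIII  (L1)  txn=BusRd  M[L1]=70
step 2: P1: load  L0  ⟶  ISII  (L0)  txn=BusRd  M[L0]=60
step 3: P1: load  L1  ⟶  SSII  (L1)  txn=BusRd  M[L1]=70
step 4: P2: load  L1  ⟶  SSSI  (L1)  txn=BusRd  M[L1]=70
step 5: P3: store L0 := 76  ⟶  IIIM  (L0)  txn=BusRdX  M[L0]=60
step 6: P1: store L0 := 98  ⟶  IMII  (L0)  txn=BusRdX+Flush  M[L0]=76
step 7: P1: store L0 := 66  ⟶  IMII  (L0)  txn=∅  M[L0]=76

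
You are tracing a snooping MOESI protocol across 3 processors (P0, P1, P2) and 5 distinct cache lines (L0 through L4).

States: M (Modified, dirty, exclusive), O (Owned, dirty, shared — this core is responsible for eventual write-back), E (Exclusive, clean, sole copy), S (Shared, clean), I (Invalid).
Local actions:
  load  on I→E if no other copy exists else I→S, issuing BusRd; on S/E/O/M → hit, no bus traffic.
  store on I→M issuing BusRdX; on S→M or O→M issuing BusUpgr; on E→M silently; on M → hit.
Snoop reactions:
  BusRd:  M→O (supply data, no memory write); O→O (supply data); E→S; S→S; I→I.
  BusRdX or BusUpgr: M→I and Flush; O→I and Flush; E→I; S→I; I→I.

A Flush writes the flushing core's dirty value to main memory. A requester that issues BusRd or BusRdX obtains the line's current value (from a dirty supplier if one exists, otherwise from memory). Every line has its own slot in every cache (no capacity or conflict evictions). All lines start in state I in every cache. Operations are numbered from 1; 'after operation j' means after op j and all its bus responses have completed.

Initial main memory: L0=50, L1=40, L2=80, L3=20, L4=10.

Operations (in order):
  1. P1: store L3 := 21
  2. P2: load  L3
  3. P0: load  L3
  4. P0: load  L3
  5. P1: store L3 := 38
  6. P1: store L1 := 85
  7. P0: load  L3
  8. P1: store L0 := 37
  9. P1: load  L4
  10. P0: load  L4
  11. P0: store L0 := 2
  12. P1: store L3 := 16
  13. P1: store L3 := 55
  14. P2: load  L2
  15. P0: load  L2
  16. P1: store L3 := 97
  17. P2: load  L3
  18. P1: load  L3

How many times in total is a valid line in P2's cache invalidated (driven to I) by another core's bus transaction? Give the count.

step 1: P1: store L3 := 21  ⟶  IMI  (L3)  txn=BusRdX  M[L3]=20
step 2: P2: load  L3  ⟶  IOS  (L3)  txn=BusRd  M[L3]=20
step 3: P0: load  L3  ⟶  SOS  (L3)  txn=BusRd  M[L3]=20
step 4: P0: load  L3  ⟶  SOS  (L3)  txn=∅  M[L3]=20
step 5: P1: store L3 := 38  ⟶  IMI  (L3)  txn=BusUpgr  M[L3]=20
step 6: P1: store L1 := 85  ⟶  IMI  (L1)  txn=BusRdX  M[L1]=40
step 7: P0: load  L3  ⟶  SOI  (L3)  txn=BusRd  M[L3]=20
step 8: P1: store L0 := 37  ⟶  IMI  (L0)  txn=BusRdX  M[L0]=50
step 9: P1: load  L4  ⟶  IEI  (L4)  txn=BusRd  M[L4]=10
step 10: P0: load  L4  ⟶  SSI  (L4)  txn=BusRd  M[L4]=10
step 11: P0: store L0 := 2  ⟶  MII  (L0)  txn=BusRdX+Flush  M[L0]=37
step 12: P1: store L3 := 16  ⟶  IMI  (L3)  txn=BusUpgr  M[L3]=20
step 13: P1: store L3 := 55  ⟶  IMI  (L3)  txn=∅  M[L3]=20
step 14: P2: load  L2  ⟶  IIE  (L2)  txn=BusRd  M[L2]=80
step 15: P0: load  L2  ⟶  SIS  (L2)  txn=BusRd  M[L2]=80
step 16: P1: store L3 := 97  ⟶  IMI  (L3)  txn=∅  M[L3]=20
step 17: P2: load  L3  ⟶  IOS  (L3)  txn=BusRd  M[L3]=20
step 18: P1: load  L3  ⟶  IOS  (L3)  txn=∅  M[L3]=20

invalidations = 1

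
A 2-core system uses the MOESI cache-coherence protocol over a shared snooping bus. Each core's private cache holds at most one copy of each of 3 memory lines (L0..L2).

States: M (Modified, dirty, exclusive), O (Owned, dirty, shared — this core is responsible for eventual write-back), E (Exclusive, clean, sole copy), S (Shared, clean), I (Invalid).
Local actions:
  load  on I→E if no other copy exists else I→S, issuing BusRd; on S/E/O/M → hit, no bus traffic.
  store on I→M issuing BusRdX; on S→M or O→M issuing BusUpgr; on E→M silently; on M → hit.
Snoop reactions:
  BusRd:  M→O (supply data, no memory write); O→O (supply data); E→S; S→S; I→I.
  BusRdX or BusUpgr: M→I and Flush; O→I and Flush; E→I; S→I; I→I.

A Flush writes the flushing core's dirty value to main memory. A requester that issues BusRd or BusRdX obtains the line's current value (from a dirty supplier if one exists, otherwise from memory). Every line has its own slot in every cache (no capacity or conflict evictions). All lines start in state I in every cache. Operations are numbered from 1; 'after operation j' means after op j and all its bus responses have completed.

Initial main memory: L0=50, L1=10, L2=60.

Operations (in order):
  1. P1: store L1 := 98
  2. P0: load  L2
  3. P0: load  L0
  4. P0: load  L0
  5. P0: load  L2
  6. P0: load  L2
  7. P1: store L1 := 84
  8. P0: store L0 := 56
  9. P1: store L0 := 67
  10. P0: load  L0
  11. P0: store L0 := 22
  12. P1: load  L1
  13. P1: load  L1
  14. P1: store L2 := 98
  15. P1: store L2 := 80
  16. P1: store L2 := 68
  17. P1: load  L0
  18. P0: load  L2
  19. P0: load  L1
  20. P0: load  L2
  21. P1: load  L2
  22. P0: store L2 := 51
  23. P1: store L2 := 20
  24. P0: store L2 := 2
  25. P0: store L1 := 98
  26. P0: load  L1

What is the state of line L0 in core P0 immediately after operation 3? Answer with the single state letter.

  op1 P1: store L1 := 98 → I/M on L1; bus BusRdX; mem=10
  op2 P0: load  L2 → E/I on L2; bus BusRd; mem=60
  op3 P0: load  L0 → E/I on L0; bus BusRd; mem=50
  op4 P0: load  L0 → E/I on L0; bus (none); mem=50
  op5 P0: load  L2 → E/I on L2; bus (none); mem=60
  op6 P0: load  L2 → E/I on L2; bus (none); mem=60
  op7 P1: store L1 := 84 → I/M on L1; bus (none); mem=10
  op8 P0: store L0 := 56 → M/I on L0; bus (none); mem=50
  op9 P1: store L0 := 67 → I/M on L0; bus BusRdX Flush; mem=56
  op10 P0: load  L0 → S/O on L0; bus BusRd; mem=56
  op11 P0: store L0 := 22 → M/I on L0; bus BusUpgr Flush; mem=67
  op12 P1: load  L1 → I/M on L1; bus (none); mem=10
  op13 P1: load  L1 → I/M on L1; bus (none); mem=10
  op14 P1: store L2 := 98 → I/M on L2; bus BusRdX; mem=60
  op15 P1: store L2 := 80 → I/M on L2; bus (none); mem=60
  op16 P1: store L2 := 68 → I/M on L2; bus (none); mem=60
  op17 P1: load  L0 → O/S on L0; bus BusRd; mem=67
  op18 P0: load  L2 → S/O on L2; bus BusRd; mem=60
  op19 P0: load  L1 → S/O on L1; bus BusRd; mem=10
  op20 P0: load  L2 → S/O on L2; bus (none); mem=60
  op21 P1: load  L2 → S/O on L2; bus (none); mem=60
  op22 P0: store L2 := 51 → M/I on L2; bus BusUpgr Flush; mem=68
  op23 P1: store L2 := 20 → I/M on L2; bus BusRdX Flush; mem=51
  op24 P0: store L2 := 2 → M/I on L2; bus BusRdX Flush; mem=20
  op25 P0: store L1 := 98 → M/I on L1; bus BusUpgr Flush; mem=84
  op26 P0: load  L1 → M/I on L1; bus (none); mem=84

state = E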